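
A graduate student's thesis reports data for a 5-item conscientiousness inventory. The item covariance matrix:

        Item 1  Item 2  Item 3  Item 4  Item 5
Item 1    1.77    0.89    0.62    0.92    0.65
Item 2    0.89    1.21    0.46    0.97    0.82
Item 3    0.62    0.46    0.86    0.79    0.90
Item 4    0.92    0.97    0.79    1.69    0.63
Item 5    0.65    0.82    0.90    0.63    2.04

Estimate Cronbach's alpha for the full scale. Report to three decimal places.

Σσ²ᵢ = 1.77 + 1.21 + 0.86 + 1.69 + 2.04 = 7.57
Sum of off-diagonal covariances = 7.65
Var(T) = 7.57 + 2 × 7.65 = 22.87
α = (k/(k−1))·(1 − Σσ²ᵢ/Var(T)) = (5/4)·(1 − 7.57/22.87) = 0.836

Cronbach's alpha = 0.836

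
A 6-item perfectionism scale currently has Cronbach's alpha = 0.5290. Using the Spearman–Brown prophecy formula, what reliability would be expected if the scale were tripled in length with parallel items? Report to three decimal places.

predicted reliability = 0.771

Length factor m = 3
α' = m·α / (1 + (m−1)·α)
   = 3 × 0.5290 / (1 + (3 − 1) × 0.5290)
   = 1.5870 / 2.0580 = 0.771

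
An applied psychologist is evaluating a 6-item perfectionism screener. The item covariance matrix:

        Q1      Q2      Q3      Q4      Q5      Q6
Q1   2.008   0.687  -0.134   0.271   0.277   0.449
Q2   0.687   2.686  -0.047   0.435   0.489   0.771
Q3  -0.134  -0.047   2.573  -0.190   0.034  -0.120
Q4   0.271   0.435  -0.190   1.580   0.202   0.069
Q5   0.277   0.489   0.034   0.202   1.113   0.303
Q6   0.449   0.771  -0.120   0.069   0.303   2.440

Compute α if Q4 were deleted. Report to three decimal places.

α = 0.417

Remaining items: Q1, Q2, Q3, Q5, Q6 (k = 5).
ΣVar(i) = 2.008 + 2.686 + 2.573 + 1.113 + 2.440 = 10.820
Var(T) = 10.820 + 2 × 2.709 = 16.238
α (item deleted) = (5/4)·(1 − 10.820/16.238) = 0.417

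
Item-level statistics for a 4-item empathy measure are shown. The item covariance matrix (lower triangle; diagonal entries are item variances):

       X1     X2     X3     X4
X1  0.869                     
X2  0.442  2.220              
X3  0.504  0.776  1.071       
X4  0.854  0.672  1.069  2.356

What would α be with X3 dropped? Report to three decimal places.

Remaining items: X1, X2, X4 (k = 3).
ΣVar(i) = 0.869 + 2.220 + 2.356 = 5.445
σ²_total = 5.445 + 2 × 1.968 = 9.381
α (item deleted) = (3/2)·(1 − 5.445/9.381) = 0.629

α = 0.629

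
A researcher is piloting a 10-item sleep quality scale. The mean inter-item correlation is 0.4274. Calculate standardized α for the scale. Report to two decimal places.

Standardized α = k·r̄ / (1 + (k−1)·r̄) = 10 × 0.4274 / (1 + 9 × 0.4274)
  = 4.2740 / 4.8466 = 0.88

α = 0.88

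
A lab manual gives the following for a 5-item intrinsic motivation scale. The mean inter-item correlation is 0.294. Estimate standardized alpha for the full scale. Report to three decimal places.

standardized alpha = 0.676

Standardized α = k·r̄ / (1 + (k−1)·r̄) = 5 × 0.294 / (1 + 4 × 0.294)
  = 1.4700 / 2.1760 = 0.676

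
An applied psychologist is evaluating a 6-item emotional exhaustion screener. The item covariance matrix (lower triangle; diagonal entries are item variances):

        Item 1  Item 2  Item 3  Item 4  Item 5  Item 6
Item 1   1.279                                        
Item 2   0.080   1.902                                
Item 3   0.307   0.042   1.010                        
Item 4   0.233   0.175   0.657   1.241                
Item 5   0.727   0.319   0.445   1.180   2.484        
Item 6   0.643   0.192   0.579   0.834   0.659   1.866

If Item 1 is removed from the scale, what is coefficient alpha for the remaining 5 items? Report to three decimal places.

Remaining items: Item 2, Item 3, Item 4, Item 5, Item 6 (k = 5).
ΣVar(i) = 1.902 + 1.010 + 1.241 + 2.484 + 1.866 = 8.503
σ²_total = 8.503 + 2 × 5.082 = 18.667
α (item deleted) = (5/4)·(1 − 8.503/18.667) = 0.681

coefficient alpha = 0.681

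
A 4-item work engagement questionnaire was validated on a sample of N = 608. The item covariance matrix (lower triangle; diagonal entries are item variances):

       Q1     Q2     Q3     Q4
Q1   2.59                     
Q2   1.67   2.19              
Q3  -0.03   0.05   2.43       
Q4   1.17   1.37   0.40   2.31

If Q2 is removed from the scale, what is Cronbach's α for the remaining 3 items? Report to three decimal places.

Remaining items: Q1, Q3, Q4 (k = 3).
Σσᵢ² = 2.59 + 2.43 + 2.31 = 7.33
σ²_total = 7.33 + 2 × 1.54 = 10.41
α (item deleted) = (3/2)·(1 − 7.33/10.41) = 0.444

α = 0.444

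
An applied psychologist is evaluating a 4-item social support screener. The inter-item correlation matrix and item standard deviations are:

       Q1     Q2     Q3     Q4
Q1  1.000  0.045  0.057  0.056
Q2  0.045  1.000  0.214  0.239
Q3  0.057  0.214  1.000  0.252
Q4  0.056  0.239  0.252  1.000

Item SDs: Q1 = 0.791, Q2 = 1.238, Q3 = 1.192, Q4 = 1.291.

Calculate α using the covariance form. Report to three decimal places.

Σσ²ᵢ = 0.791² + 1.238² + 1.192² + 1.291² = 5.2459
Covariances σ_ij = r_ij · s_i · s_j:
  σ(Q1,Q2) = 0.045 × 0.791 × 1.238 = 0.0441
  σ(Q1,Q3) = 0.057 × 0.791 × 1.192 = 0.0537
  σ(Q1,Q4) = 0.056 × 0.791 × 1.291 = 0.0572
  σ(Q2,Q3) = 0.214 × 1.238 × 1.192 = 0.3158
  σ(Q2,Q4) = 0.239 × 1.238 × 1.291 = 0.3820
  σ(Q3,Q4) = 0.252 × 1.192 × 1.291 = 0.3878
σ²_T = Σσ²ᵢ + 2·Σσ_ij = 5.2459 + 2 × 1.2406 = 7.7271
α = (4/3)·(1 − 5.2459/7.7271) = 0.428

α = 0.428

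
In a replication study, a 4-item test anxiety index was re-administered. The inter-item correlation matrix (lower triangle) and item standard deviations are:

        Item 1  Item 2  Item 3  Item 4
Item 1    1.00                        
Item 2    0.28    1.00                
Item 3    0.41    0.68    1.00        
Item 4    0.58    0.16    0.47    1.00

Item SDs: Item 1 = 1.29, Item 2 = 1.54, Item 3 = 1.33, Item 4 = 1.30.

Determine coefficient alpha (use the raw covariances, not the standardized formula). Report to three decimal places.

Σσ²ᵢ = 1.29² + 1.54² + 1.33² + 1.30² = 7.4946
Covariances σ_ij = r_ij · s_i · s_j:
  σ(Item 1,Item 2) = 0.28 × 1.29 × 1.54 = 0.5562
  σ(Item 1,Item 3) = 0.41 × 1.29 × 1.33 = 0.7034
  σ(Item 1,Item 4) = 0.58 × 1.29 × 1.30 = 0.9727
  σ(Item 2,Item 3) = 0.68 × 1.54 × 1.33 = 1.3928
  σ(Item 2,Item 4) = 0.16 × 1.54 × 1.30 = 0.3203
  σ(Item 3,Item 4) = 0.47 × 1.33 × 1.30 = 0.8126
σ²_T = Σσ²ᵢ + 2·Σσ_ij = 7.4946 + 2 × 4.7580 = 17.0106
α = (4/3)·(1 − 7.4946/17.0106) = 0.746

coefficient alpha = 0.746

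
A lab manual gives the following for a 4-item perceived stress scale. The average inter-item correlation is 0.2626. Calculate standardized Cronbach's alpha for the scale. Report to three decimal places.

Standardized α = k·r̄ / (1 + (k−1)·r̄) = 4 × 0.2626 / (1 + 3 × 0.2626)
  = 1.0504 / 1.7878 = 0.588

standardized Cronbach's alpha = 0.588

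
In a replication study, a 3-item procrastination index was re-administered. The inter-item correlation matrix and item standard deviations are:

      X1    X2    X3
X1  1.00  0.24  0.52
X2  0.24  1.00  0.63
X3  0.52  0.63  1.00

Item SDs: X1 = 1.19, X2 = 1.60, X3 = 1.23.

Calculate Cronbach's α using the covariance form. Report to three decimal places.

Cronbach's α = 0.709

Σσ²ᵢ = 1.19² + 1.60² + 1.23² = 5.4890
Covariances σ_ij = r_ij · s_i · s_j:
  σ(X1,X2) = 0.24 × 1.19 × 1.60 = 0.4570
  σ(X1,X3) = 0.52 × 1.19 × 1.23 = 0.7611
  σ(X2,X3) = 0.63 × 1.60 × 1.23 = 1.2398
σ²_T = Σσ²ᵢ + 2·Σσ_ij = 5.4890 + 2 × 2.4579 = 10.4048
α = (3/2)·(1 − 5.4890/10.4048) = 0.709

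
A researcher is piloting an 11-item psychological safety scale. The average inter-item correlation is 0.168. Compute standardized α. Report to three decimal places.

Standardized α = k·r̄ / (1 + (k−1)·r̄) = 11 × 0.168 / (1 + 10 × 0.168)
  = 1.8480 / 2.6800 = 0.690

standardized α = 0.690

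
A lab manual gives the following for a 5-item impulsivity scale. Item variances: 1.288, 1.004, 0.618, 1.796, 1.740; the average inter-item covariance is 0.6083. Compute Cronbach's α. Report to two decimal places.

ΣVar(i) = 1.288 + 1.004 + 0.618 + 1.796 + 1.740 = 6.446
Sum of the 10 distinct covariances = 10 × 0.6083 = 6.0830
Var(T) = ΣVar(i) + 2·Σcov = 6.446 + 2 × 6.0830 = 18.6120
α = (5/4)·(1 − 6.446/18.6120) = 0.82

Cronbach's α = 0.82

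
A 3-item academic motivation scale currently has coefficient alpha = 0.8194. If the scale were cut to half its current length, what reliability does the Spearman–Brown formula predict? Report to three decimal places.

Length factor m = 1/2
α' = m·α / (1 − (1−m)·α)
   = 1/2 × 0.8194 / (1 − (1 − 1/2) × 0.8194)
   = 0.4097 / 0.5903 = 0.694

predicted reliability = 0.694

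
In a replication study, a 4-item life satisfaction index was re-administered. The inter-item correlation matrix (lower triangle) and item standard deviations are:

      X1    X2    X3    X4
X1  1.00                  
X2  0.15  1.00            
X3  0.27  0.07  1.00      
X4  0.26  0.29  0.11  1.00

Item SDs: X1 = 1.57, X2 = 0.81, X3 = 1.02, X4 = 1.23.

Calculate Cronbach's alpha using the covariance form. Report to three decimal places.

α = 0.483

Σσ²ᵢ = 1.57² + 0.81² + 1.02² + 1.23² = 5.6743
Covariances σ_ij = r_ij · s_i · s_j:
  σ(X1,X2) = 0.15 × 1.57 × 0.81 = 0.1908
  σ(X1,X3) = 0.27 × 1.57 × 1.02 = 0.4324
  σ(X1,X4) = 0.26 × 1.57 × 1.23 = 0.5021
  σ(X2,X3) = 0.07 × 0.81 × 1.02 = 0.0578
  σ(X2,X4) = 0.29 × 0.81 × 1.23 = 0.2889
  σ(X3,X4) = 0.11 × 1.02 × 1.23 = 0.1380
σ²_T = Σσ²ᵢ + 2·Σσ_ij = 5.6743 + 2 × 1.6100 = 8.8943
α = (4/3)·(1 − 5.6743/8.8943) = 0.483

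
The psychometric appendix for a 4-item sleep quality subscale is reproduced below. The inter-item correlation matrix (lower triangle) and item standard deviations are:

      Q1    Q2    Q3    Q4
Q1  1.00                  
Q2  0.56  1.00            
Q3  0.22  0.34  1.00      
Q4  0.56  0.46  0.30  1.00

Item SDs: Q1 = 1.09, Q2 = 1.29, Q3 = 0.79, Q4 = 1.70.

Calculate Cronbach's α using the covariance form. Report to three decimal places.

Σσ²ᵢ = 1.09² + 1.29² + 0.79² + 1.70² = 6.3663
Covariances σ_ij = r_ij · s_i · s_j:
  σ(Q1,Q2) = 0.56 × 1.09 × 1.29 = 0.7874
  σ(Q1,Q3) = 0.22 × 1.09 × 0.79 = 0.1894
  σ(Q1,Q4) = 0.56 × 1.09 × 1.70 = 1.0377
  σ(Q2,Q3) = 0.34 × 1.29 × 0.79 = 0.3465
  σ(Q2,Q4) = 0.46 × 1.29 × 1.70 = 1.0088
  σ(Q3,Q4) = 0.30 × 0.79 × 1.70 = 0.4029
σ²_T = Σσ²ᵢ + 2·Σσ_ij = 6.3663 + 2 × 3.7727 = 13.9117
α = (4/3)·(1 − 6.3663/13.9117) = 0.723

Cronbach's α = 0.723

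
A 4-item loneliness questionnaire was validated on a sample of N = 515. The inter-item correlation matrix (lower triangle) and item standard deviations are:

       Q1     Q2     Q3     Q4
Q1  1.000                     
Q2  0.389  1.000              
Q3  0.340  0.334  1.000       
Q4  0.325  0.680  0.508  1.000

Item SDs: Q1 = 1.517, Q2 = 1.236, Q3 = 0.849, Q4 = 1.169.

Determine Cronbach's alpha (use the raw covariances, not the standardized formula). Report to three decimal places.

α = 0.730

Σσ²ᵢ = 1.517² + 1.236² + 0.849² + 1.169² = 5.9163
Covariances σ_ij = r_ij · s_i · s_j:
  σ(Q1,Q2) = 0.389 × 1.517 × 1.236 = 0.7294
  σ(Q1,Q3) = 0.340 × 1.517 × 0.849 = 0.4379
  σ(Q1,Q4) = 0.325 × 1.517 × 1.169 = 0.5763
  σ(Q2,Q3) = 0.334 × 1.236 × 0.849 = 0.3505
  σ(Q2,Q4) = 0.680 × 1.236 × 1.169 = 0.9825
  σ(Q3,Q4) = 0.508 × 0.849 × 1.169 = 0.5042
σ²_T = Σσ²ᵢ + 2·Σσ_ij = 5.9163 + 2 × 3.5808 = 13.0779
α = (4/3)·(1 − 5.9163/13.0779) = 0.730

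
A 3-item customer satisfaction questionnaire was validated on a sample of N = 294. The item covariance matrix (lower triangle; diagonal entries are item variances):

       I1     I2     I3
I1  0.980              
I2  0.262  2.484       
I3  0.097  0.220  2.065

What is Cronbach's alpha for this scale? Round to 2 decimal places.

Σσ²ᵢ = 0.980 + 2.484 + 2.065 = 5.529
Σ_{i<j} σ_ij = 0.579
total variance = 5.529 + 2 × 0.579 = 6.687
α = (k/(k−1))·(1 − Σσ²ᵢ/total variance) = (3/2)·(1 − 5.529/6.687) = 0.26

Cronbach's alpha = 0.26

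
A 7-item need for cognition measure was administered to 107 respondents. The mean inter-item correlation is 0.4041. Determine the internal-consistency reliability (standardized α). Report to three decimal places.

α = 0.826

Standardized α = k·r̄ / (1 + (k−1)·r̄) = 7 × 0.4041 / (1 + 6 × 0.4041)
  = 2.8287 / 3.4246 = 0.826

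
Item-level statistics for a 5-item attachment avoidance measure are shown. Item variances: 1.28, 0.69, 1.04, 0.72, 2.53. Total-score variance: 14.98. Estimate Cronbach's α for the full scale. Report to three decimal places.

sum of item variances = 1.28 + 0.69 + 1.04 + 0.72 + 2.53 = 6.26
α = (k/(k−1))·(1 − sum of item variances/total variance) = (5/4)·(1 − 6.26/14.98) = 0.728

Cronbach's α = 0.728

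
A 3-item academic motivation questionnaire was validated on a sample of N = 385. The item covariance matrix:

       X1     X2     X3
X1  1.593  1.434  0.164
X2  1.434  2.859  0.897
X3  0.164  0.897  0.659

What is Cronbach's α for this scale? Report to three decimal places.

ΣVar(i) = 1.593 + 2.859 + 0.659 = 5.111
Sum of off-diagonal covariances = 2.495
Var(T) = 5.111 + 2 × 2.495 = 10.101
α = (k/(k−1))·(1 − ΣVar(i)/Var(T)) = (3/2)·(1 − 5.111/10.101) = 0.741

Cronbach's α = 0.741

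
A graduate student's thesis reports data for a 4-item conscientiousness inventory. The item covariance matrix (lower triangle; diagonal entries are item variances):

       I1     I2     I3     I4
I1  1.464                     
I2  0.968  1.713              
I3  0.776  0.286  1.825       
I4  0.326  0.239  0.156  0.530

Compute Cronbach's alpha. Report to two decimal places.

Σσᵢ² = 1.464 + 1.713 + 1.825 + 0.530 = 5.532
Σ_{i<j} σ_ij = 2.751
total variance = 5.532 + 2 × 2.751 = 11.034
α = (k/(k−1))·(1 − Σσᵢ²/total variance) = (4/3)·(1 − 5.532/11.034) = 0.66

Cronbach's alpha = 0.66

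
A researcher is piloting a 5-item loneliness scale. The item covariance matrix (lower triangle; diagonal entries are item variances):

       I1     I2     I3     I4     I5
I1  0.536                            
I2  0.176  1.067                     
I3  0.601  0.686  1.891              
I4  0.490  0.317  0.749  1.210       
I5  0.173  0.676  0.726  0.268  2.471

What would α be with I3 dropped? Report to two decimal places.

α = 0.59

Remaining items: I1, I2, I4, I5 (k = 4).
sum of item variances = 0.536 + 1.067 + 1.210 + 2.471 = 5.284
total variance = 5.284 + 2 × 2.100 = 9.484
α (item deleted) = (4/3)·(1 − 5.284/9.484) = 0.59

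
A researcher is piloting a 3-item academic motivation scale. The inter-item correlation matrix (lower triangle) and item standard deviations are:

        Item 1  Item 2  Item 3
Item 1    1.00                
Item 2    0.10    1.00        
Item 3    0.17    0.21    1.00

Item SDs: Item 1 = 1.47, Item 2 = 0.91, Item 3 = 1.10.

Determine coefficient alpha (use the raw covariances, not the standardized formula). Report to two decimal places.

α = 0.34

Σσ²ᵢ = 1.47² + 0.91² + 1.10² = 4.1990
Covariances σ_ij = r_ij · s_i · s_j:
  σ(Item 1,Item 2) = 0.10 × 1.47 × 0.91 = 0.1338
  σ(Item 1,Item 3) = 0.17 × 1.47 × 1.10 = 0.2749
  σ(Item 2,Item 3) = 0.21 × 0.91 × 1.10 = 0.2102
σ²_T = Σσ²ᵢ + 2·Σσ_ij = 4.1990 + 2 × 0.6189 = 5.4368
α = (3/2)·(1 − 4.1990/5.4368) = 0.34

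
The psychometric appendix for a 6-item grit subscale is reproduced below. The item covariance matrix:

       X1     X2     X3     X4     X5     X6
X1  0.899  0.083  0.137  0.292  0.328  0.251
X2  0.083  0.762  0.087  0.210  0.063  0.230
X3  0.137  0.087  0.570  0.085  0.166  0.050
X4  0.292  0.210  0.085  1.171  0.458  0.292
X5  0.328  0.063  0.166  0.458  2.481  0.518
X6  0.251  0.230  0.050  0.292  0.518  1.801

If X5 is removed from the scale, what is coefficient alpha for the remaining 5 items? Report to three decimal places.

α = 0.497

Remaining items: X1, X2, X3, X4, X6 (k = 5).
ΣVar(i) = 0.899 + 0.762 + 0.570 + 1.171 + 1.801 = 5.203
total variance = 5.203 + 2 × 1.717 = 8.637
α (item deleted) = (5/4)·(1 − 5.203/8.637) = 0.497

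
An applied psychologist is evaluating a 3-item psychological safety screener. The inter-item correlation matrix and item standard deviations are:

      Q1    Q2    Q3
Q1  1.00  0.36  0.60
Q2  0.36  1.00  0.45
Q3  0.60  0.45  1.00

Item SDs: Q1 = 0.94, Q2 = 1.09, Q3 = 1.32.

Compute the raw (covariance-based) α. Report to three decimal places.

Σσ²ᵢ = 0.94² + 1.09² + 1.32² = 3.8141
Covariances σ_ij = r_ij · s_i · s_j:
  σ(Q1,Q2) = 0.36 × 0.94 × 1.09 = 0.3689
  σ(Q1,Q3) = 0.60 × 0.94 × 1.32 = 0.7445
  σ(Q2,Q3) = 0.45 × 1.09 × 1.32 = 0.6475
σ²_T = Σσ²ᵢ + 2·Σσ_ij = 3.8141 + 2 × 1.7609 = 7.3359
α = (3/2)·(1 − 3.8141/7.3359) = 0.720

α = 0.720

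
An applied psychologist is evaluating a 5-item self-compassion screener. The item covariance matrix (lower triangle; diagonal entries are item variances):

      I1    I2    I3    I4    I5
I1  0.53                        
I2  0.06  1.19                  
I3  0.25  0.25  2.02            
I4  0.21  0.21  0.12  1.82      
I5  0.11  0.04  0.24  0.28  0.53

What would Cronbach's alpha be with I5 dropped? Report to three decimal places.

Remaining items: I1, I2, I3, I4 (k = 4).
sum of item variances = 0.53 + 1.19 + 2.02 + 1.82 = 5.56
σ²_T = 5.56 + 2 × 1.10 = 7.76
α (item deleted) = (4/3)·(1 − 5.56/7.76) = 0.378

α = 0.378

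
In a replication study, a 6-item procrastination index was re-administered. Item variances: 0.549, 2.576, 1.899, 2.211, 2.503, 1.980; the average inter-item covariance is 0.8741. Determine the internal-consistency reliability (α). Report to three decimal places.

α = 0.829

Σσ²ᵢ = 0.549 + 2.576 + 1.899 + 2.211 + 2.503 + 1.980 = 11.718
Sum of the 15 distinct covariances = 15 × 0.8741 = 13.1115
σ²_total = Σσ²ᵢ + 2·Σcov = 11.718 + 2 × 13.1115 = 37.9410
α = (6/5)·(1 − 11.718/37.9410) = 0.829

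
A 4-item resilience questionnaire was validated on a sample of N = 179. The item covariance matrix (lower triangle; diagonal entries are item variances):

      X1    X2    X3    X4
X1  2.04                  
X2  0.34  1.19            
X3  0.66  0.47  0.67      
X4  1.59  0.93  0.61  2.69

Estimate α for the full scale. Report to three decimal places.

α = 0.777

Σσ²ᵢ = 2.04 + 1.19 + 0.67 + 2.69 = 6.59
Sum of off-diagonal covariances = 4.60
σ²_T = 6.59 + 2 × 4.60 = 15.79
α = (k/(k−1))·(1 − Σσ²ᵢ/σ²_T) = (4/3)·(1 − 6.59/15.79) = 0.777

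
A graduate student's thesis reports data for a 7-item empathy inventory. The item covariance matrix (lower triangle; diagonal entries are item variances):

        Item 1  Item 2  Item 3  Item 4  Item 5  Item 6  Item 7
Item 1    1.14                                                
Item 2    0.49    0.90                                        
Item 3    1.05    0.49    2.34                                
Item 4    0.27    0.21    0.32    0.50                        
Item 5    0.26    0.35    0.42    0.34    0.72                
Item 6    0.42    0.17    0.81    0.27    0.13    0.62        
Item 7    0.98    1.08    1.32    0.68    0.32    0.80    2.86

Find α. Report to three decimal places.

α = 0.830

Σσᵢ² = 1.14 + 0.90 + 2.34 + 0.50 + 0.72 + 0.62 + 2.86 = 9.08
Sum of the distinct covariances = 11.18
total variance = 9.08 + 2 × 11.18 = 31.44
α = (k/(k−1))·(1 − Σσᵢ²/total variance) = (7/6)·(1 − 9.08/31.44) = 0.830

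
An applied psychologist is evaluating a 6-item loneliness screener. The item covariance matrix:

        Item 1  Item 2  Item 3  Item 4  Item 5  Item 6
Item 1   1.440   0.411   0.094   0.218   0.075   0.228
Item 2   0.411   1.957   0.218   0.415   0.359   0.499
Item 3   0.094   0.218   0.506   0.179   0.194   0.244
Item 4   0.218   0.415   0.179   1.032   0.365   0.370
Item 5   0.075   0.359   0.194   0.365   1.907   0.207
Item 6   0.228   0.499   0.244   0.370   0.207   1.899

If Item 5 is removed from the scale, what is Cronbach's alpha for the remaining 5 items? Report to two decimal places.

Cronbach's alpha = 0.57

Remaining items: Item 1, Item 2, Item 3, Item 4, Item 6 (k = 5).
Σσᵢ² = 1.440 + 1.957 + 0.506 + 1.032 + 1.899 = 6.834
total variance = 6.834 + 2 × 2.876 = 12.586
α (item deleted) = (5/4)·(1 − 6.834/12.586) = 0.57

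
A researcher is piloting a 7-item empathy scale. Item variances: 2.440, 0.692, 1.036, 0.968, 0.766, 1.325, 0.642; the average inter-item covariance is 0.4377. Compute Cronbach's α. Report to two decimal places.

Σσᵢ² = 2.440 + 0.692 + 1.036 + 0.968 + 0.766 + 1.325 + 0.642 = 7.869
Sum of the 21 distinct covariances = 21 × 0.4377 = 9.1917
σ²_T = Σσᵢ² + 2·Σcov = 7.869 + 2 × 9.1917 = 26.2524
α = (7/6)·(1 − 7.869/26.2524) = 0.82

α = 0.82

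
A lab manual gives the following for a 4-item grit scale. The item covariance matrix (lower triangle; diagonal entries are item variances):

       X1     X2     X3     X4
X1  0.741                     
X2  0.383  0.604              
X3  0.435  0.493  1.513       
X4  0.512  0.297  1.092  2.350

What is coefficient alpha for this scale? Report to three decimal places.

α = 0.736

ΣVar(i) = 0.741 + 0.604 + 1.513 + 2.350 = 5.208
Sum of off-diagonal covariances = 3.212
Var(T) = 5.208 + 2 × 3.212 = 11.632
α = (k/(k−1))·(1 − ΣVar(i)/Var(T)) = (4/3)·(1 − 5.208/11.632) = 0.736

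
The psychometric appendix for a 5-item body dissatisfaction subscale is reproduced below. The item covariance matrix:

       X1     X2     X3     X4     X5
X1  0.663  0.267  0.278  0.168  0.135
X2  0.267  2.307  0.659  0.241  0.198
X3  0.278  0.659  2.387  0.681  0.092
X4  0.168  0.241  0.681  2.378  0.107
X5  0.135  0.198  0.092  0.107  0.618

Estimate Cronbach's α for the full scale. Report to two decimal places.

Cronbach's α = 0.50

ΣVar(i) = 0.663 + 2.307 + 2.387 + 2.378 + 0.618 = 8.353
Sum of the distinct covariances = 2.826
σ²_total = 8.353 + 2 × 2.826 = 14.005
α = (k/(k−1))·(1 − ΣVar(i)/σ²_total) = (5/4)·(1 − 8.353/14.005) = 0.50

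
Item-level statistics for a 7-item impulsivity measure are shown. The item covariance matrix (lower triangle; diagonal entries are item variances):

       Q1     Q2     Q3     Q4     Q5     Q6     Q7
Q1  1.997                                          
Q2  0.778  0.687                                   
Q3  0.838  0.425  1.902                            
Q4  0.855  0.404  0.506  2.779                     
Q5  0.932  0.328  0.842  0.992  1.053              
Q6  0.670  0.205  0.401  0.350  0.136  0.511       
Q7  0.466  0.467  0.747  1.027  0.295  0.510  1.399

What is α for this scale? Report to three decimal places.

α = 0.819

sum of item variances = 1.997 + 0.687 + 1.902 + 2.779 + 1.053 + 0.511 + 1.399 = 10.328
Σ_{i<j} σ_ij = 12.174
σ²_total = 10.328 + 2 × 12.174 = 34.676
α = (k/(k−1))·(1 − sum of item variances/σ²_total) = (7/6)·(1 − 10.328/34.676) = 0.819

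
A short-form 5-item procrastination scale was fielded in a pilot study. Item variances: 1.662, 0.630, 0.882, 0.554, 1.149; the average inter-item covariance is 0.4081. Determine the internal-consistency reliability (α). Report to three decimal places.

Σσ²ᵢ = 1.662 + 0.630 + 0.882 + 0.554 + 1.149 = 4.877
Sum of the 10 distinct covariances = 10 × 0.4081 = 4.0810
σ²_T = Σσ²ᵢ + 2·Σcov = 4.877 + 2 × 4.0810 = 13.0390
α = (5/4)·(1 − 4.877/13.0390) = 0.782

α = 0.782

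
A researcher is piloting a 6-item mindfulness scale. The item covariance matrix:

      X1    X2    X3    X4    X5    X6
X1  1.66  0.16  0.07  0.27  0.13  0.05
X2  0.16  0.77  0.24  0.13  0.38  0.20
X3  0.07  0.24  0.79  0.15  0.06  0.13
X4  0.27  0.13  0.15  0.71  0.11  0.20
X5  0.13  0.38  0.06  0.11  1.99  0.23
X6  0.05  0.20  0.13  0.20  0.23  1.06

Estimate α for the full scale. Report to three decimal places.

ΣVar(i) = 1.66 + 0.77 + 0.79 + 0.71 + 1.99 + 1.06 = 6.98
Σ_{i<j} σ_ij = 2.51
σ²_T = 6.98 + 2 × 2.51 = 12.00
α = (k/(k−1))·(1 − ΣVar(i)/σ²_T) = (6/5)·(1 − 6.98/12.00) = 0.502

α = 0.502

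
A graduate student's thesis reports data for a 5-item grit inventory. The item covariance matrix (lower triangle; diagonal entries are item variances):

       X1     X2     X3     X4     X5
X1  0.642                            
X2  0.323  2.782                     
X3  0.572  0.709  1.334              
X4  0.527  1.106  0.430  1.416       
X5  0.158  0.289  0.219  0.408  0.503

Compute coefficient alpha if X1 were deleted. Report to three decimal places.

Remaining items: X2, X3, X4, X5 (k = 4).
Σσ²ᵢ = 2.782 + 1.334 + 1.416 + 0.503 = 6.035
total variance = 6.035 + 2 × 3.161 = 12.357
α (item deleted) = (4/3)·(1 − 6.035/12.357) = 0.682

coefficient alpha = 0.682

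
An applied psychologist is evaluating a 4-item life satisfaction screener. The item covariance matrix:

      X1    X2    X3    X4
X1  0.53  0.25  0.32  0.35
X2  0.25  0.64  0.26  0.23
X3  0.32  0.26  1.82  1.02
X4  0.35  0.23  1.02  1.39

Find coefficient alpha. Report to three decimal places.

ΣVar(i) = 0.53 + 0.64 + 1.82 + 1.39 = 4.38
Sum of off-diagonal covariances = 2.43
σ²_total = 4.38 + 2 × 2.43 = 9.24
α = (k/(k−1))·(1 − ΣVar(i)/σ²_total) = (4/3)·(1 − 4.38/9.24) = 0.701

α = 0.701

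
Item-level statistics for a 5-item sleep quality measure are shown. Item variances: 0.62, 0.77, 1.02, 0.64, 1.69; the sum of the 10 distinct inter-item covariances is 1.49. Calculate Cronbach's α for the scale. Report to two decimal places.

Σσ²ᵢ = 0.62 + 0.77 + 1.02 + 0.64 + 1.69 = 4.74
Sum of distinct covariances = 1.49
total variance = Σσ²ᵢ + 2·Σcov = 4.74 + 2 × 1.49 = 7.72
α = (5/4)·(1 − 4.74/7.72) = 0.48

α = 0.48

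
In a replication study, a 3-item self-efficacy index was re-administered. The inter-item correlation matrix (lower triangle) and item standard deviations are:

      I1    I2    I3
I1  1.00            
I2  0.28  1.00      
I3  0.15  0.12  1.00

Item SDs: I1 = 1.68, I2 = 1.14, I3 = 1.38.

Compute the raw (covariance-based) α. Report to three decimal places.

Σσ²ᵢ = 1.68² + 1.14² + 1.38² = 6.0264
Covariances σ_ij = r_ij · s_i · s_j:
  σ(I1,I2) = 0.28 × 1.68 × 1.14 = 0.5363
  σ(I1,I3) = 0.15 × 1.68 × 1.38 = 0.3478
  σ(I2,I3) = 0.12 × 1.14 × 1.38 = 0.1888
σ²_T = Σσ²ᵢ + 2·Σσ_ij = 6.0264 + 2 × 1.0729 = 8.1722
α = (3/2)·(1 − 6.0264/8.1722) = 0.394

α = 0.394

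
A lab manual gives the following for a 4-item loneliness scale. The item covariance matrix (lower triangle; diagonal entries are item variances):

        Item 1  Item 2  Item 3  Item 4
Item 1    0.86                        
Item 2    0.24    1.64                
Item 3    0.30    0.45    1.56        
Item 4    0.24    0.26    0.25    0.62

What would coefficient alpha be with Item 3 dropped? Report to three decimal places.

Remaining items: Item 1, Item 2, Item 4 (k = 3).
sum of item variances = 0.86 + 1.64 + 0.62 = 3.12
σ²_T = 3.12 + 2 × 0.74 = 4.60
α (item deleted) = (3/2)·(1 − 3.12/4.60) = 0.483

α = 0.483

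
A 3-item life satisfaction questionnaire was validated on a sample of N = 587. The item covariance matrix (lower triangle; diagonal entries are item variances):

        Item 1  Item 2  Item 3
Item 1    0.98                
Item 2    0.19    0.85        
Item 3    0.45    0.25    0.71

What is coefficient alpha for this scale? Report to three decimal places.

α = 0.618

ΣVar(i) = 0.98 + 0.85 + 0.71 = 2.54
Σ_{i<j} σ_ij = 0.89
σ²_total = 2.54 + 2 × 0.89 = 4.32
α = (k/(k−1))·(1 − ΣVar(i)/σ²_total) = (3/2)·(1 − 2.54/4.32) = 0.618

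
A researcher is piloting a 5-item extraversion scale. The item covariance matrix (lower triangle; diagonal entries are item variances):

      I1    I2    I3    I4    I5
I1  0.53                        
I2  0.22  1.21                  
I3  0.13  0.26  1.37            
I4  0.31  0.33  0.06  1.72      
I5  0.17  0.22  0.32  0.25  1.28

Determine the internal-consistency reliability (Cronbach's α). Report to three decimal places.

Cronbach's α = 0.533

Σσ²ᵢ = 0.53 + 1.21 + 1.37 + 1.72 + 1.28 = 6.11
Σ_{i<j} σ_ij = 2.27
σ²_T = 6.11 + 2 × 2.27 = 10.65
α = (k/(k−1))·(1 − Σσ²ᵢ/σ²_T) = (5/4)·(1 − 6.11/10.65) = 0.533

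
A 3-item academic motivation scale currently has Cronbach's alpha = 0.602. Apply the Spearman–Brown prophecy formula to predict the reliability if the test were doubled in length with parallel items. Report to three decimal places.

predicted reliability = 0.752

Length factor m = 2
α' = m·α / (1 + (m−1)·α)
   = 2 × 0.602 / (1 + (2 − 1) × 0.602)
   = 1.2040 / 1.6020 = 0.752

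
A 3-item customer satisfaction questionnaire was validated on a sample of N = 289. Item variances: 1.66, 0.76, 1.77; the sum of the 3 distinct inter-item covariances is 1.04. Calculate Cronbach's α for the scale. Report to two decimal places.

ΣVar(i) = 1.66 + 0.76 + 1.77 = 4.19
Sum of distinct covariances = 1.04
total variance = ΣVar(i) + 2·Σcov = 4.19 + 2 × 1.04 = 6.27
α = (3/2)·(1 − 4.19/6.27) = 0.50

α = 0.50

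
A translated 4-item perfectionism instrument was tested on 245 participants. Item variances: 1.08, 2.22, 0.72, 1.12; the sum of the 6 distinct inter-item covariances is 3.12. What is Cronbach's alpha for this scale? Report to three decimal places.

Cronbach's alpha = 0.731

ΣVar(i) = 1.08 + 2.22 + 0.72 + 1.12 = 5.14
Sum of distinct covariances = 3.12
total variance = ΣVar(i) + 2·Σcov = 5.14 + 2 × 3.12 = 11.38
α = (4/3)·(1 − 5.14/11.38) = 0.731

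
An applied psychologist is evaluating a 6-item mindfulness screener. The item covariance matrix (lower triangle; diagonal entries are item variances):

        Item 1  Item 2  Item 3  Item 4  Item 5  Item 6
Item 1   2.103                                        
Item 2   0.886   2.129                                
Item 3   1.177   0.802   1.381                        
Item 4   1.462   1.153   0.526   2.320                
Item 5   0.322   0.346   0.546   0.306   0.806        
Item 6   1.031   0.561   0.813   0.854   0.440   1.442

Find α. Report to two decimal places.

α = 0.83

Σσᵢ² = 2.103 + 2.129 + 1.381 + 2.320 + 0.806 + 1.442 = 10.181
Sum of off-diagonal covariances = 11.225
total variance = 10.181 + 2 × 11.225 = 32.631
α = (k/(k−1))·(1 − Σσᵢ²/total variance) = (6/5)·(1 − 10.181/32.631) = 0.83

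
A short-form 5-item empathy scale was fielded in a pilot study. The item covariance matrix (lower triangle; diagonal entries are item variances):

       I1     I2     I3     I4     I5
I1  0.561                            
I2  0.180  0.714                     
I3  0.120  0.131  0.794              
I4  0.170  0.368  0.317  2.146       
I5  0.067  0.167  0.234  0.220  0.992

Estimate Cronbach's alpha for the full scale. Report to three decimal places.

Σσ²ᵢ = 0.561 + 0.714 + 0.794 + 2.146 + 0.992 = 5.207
Sum of off-diagonal covariances = 1.974
total variance = 5.207 + 2 × 1.974 = 9.155
α = (k/(k−1))·(1 − Σσ²ᵢ/total variance) = (5/4)·(1 − 5.207/9.155) = 0.539

α = 0.539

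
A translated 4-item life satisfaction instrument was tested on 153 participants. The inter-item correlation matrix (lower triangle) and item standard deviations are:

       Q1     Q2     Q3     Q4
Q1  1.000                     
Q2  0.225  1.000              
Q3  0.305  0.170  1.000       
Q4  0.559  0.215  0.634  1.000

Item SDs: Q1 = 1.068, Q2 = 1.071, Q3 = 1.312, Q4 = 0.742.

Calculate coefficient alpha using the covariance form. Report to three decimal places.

α = 0.648

Σσ²ᵢ = 1.068² + 1.071² + 1.312² + 0.742² = 4.5596
Covariances σ_ij = r_ij · s_i · s_j:
  σ(Q1,Q2) = 0.225 × 1.068 × 1.071 = 0.2574
  σ(Q1,Q3) = 0.305 × 1.068 × 1.312 = 0.4274
  σ(Q1,Q4) = 0.559 × 1.068 × 0.742 = 0.4430
  σ(Q2,Q3) = 0.170 × 1.071 × 1.312 = 0.2389
  σ(Q2,Q4) = 0.215 × 1.071 × 0.742 = 0.1709
  σ(Q3,Q4) = 0.634 × 1.312 × 0.742 = 0.6172
σ²_T = Σσ²ᵢ + 2·Σσ_ij = 4.5596 + 2 × 2.1548 = 8.8692
α = (4/3)·(1 − 4.5596/8.8692) = 0.648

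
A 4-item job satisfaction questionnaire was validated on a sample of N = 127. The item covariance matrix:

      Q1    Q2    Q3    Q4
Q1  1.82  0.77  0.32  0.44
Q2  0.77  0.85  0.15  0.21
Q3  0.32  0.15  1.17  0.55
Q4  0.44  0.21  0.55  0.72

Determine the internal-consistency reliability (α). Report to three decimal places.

Σσ²ᵢ = 1.82 + 0.85 + 1.17 + 0.72 = 4.56
Sum of off-diagonal covariances = 2.44
σ²_total = 4.56 + 2 × 2.44 = 9.44
α = (k/(k−1))·(1 − Σσ²ᵢ/σ²_total) = (4/3)·(1 − 4.56/9.44) = 0.689

α = 0.689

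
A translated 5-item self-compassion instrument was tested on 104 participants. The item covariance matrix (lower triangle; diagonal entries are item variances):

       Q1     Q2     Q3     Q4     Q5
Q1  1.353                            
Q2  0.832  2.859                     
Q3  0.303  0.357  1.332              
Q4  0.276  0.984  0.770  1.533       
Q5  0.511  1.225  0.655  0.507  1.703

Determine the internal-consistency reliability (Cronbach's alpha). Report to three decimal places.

Σσ²ᵢ = 1.353 + 2.859 + 1.332 + 1.533 + 1.703 = 8.780
Sum of off-diagonal covariances = 6.420
σ²_total = 8.780 + 2 × 6.420 = 21.620
α = (k/(k−1))·(1 − Σσ²ᵢ/σ²_total) = (5/4)·(1 − 8.780/21.620) = 0.742

α = 0.742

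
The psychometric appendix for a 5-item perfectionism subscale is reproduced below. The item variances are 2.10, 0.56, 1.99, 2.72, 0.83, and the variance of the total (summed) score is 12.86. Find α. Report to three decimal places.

α = 0.453

sum of item variances = 2.10 + 0.56 + 1.99 + 2.72 + 0.83 = 8.20
α = (k/(k−1))·(1 − sum of item variances/σ²_T) = (5/4)·(1 − 8.20/12.86) = 0.453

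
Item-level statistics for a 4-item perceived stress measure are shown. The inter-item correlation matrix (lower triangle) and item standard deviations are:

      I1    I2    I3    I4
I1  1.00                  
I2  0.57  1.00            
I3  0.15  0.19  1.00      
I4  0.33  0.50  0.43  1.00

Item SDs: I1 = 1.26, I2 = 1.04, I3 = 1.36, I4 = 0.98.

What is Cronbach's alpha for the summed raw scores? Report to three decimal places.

Σσ²ᵢ = 1.26² + 1.04² + 1.36² + 0.98² = 5.4792
Covariances σ_ij = r_ij · s_i · s_j:
  σ(I1,I2) = 0.57 × 1.26 × 1.04 = 0.7469
  σ(I1,I3) = 0.15 × 1.26 × 1.36 = 0.2570
  σ(I1,I4) = 0.33 × 1.26 × 0.98 = 0.4075
  σ(I2,I3) = 0.19 × 1.04 × 1.36 = 0.2687
  σ(I2,I4) = 0.50 × 1.04 × 0.98 = 0.5096
  σ(I3,I4) = 0.43 × 1.36 × 0.98 = 0.5731
σ²_T = Σσ²ᵢ + 2·Σσ_ij = 5.4792 + 2 × 2.7628 = 11.0048
α = (4/3)·(1 − 5.4792/11.0048) = 0.669

α = 0.669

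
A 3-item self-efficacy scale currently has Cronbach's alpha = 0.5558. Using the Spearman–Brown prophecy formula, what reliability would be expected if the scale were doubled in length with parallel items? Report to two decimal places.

predicted reliability = 0.71

Length factor m = 2
α' = m·α / (1 + (m−1)·α)
   = 2 × 0.5558 / (1 + (2 − 1) × 0.5558)
   = 1.1116 / 1.5558 = 0.71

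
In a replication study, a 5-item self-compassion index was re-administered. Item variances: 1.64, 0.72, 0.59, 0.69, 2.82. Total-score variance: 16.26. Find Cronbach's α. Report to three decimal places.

Cronbach's α = 0.753

Σσ²ᵢ = 1.64 + 0.72 + 0.59 + 0.69 + 2.82 = 6.46
α = (k/(k−1))·(1 − Σσ²ᵢ/σ²_T) = (5/4)·(1 − 6.46/16.26) = 0.753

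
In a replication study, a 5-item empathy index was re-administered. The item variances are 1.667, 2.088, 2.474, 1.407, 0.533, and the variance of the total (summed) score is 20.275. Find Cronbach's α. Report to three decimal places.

Σσ²ᵢ = 1.667 + 2.088 + 2.474 + 1.407 + 0.533 = 8.169
α = (k/(k−1))·(1 − Σσ²ᵢ/total variance) = (5/4)·(1 − 8.169/20.275) = 0.746

Cronbach's α = 0.746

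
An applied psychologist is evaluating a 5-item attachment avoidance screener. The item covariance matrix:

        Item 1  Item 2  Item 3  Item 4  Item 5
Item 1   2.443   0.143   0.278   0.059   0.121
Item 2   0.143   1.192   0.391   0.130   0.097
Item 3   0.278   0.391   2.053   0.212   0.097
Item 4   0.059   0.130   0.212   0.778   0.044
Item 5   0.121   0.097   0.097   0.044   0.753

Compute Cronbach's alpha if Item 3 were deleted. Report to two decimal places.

α = 0.25

Remaining items: Item 1, Item 2, Item 4, Item 5 (k = 4).
ΣVar(i) = 2.443 + 1.192 + 0.778 + 0.753 = 5.166
total variance = 5.166 + 2 × 0.594 = 6.354
α (item deleted) = (4/3)·(1 − 5.166/6.354) = 0.25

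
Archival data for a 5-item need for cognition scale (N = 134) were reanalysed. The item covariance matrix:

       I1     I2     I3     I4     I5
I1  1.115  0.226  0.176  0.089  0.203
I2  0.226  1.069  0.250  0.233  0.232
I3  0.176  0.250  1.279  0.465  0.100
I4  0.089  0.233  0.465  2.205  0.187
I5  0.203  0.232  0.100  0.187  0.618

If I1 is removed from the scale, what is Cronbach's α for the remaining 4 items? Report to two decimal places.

Remaining items: I2, I3, I4, I5 (k = 4).
Σσ²ᵢ = 1.069 + 1.279 + 2.205 + 0.618 = 5.171
total variance = 5.171 + 2 × 1.467 = 8.105
α (item deleted) = (4/3)·(1 − 5.171/8.105) = 0.48

Cronbach's α = 0.48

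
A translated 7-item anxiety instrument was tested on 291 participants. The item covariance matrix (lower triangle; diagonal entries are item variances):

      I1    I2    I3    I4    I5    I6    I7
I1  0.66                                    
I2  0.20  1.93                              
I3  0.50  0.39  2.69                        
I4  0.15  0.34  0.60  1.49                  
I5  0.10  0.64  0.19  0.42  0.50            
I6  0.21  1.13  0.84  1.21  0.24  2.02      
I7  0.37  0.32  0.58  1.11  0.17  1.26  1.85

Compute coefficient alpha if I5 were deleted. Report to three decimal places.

Remaining items: I1, I2, I3, I4, I6, I7 (k = 6).
ΣVar(i) = 0.66 + 1.93 + 2.69 + 1.49 + 2.02 + 1.85 = 10.64
Var(T) = 10.64 + 2 × 9.21 = 29.06
α (item deleted) = (6/5)·(1 − 10.64/29.06) = 0.761

α = 0.761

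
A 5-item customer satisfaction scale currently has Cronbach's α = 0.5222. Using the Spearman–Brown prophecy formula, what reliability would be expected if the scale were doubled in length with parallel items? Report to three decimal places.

Length factor m = 2
α' = m·α / (1 + (m−1)·α)
   = 2 × 0.5222 / (1 + (2 − 1) × 0.5222)
   = 1.0444 / 1.5222 = 0.686

predicted reliability = 0.686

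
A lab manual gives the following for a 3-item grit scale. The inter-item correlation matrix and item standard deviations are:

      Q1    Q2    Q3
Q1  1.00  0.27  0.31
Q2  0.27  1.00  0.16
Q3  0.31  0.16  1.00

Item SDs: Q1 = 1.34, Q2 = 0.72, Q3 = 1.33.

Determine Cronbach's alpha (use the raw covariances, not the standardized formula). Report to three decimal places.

Σσ²ᵢ = 1.34² + 0.72² + 1.33² = 4.0829
Covariances σ_ij = r_ij · s_i · s_j:
  σ(Q1,Q2) = 0.27 × 1.34 × 0.72 = 0.2605
  σ(Q1,Q3) = 0.31 × 1.34 × 1.33 = 0.5525
  σ(Q2,Q3) = 0.16 × 0.72 × 1.33 = 0.1532
σ²_T = Σσ²ᵢ + 2·Σσ_ij = 4.0829 + 2 × 0.9662 = 6.0153
α = (3/2)·(1 − 4.0829/6.0153) = 0.482

Cronbach's alpha = 0.482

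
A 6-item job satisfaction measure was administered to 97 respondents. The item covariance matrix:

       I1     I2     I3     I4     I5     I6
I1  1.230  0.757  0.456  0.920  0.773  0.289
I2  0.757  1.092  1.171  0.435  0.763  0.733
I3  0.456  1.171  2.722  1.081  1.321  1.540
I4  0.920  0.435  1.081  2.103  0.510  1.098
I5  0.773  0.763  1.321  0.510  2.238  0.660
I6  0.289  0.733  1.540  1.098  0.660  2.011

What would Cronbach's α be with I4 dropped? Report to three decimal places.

Remaining items: I1, I2, I3, I5, I6 (k = 5).
Σσ²ᵢ = 1.230 + 1.092 + 2.722 + 2.238 + 2.011 = 9.293
total variance = 9.293 + 2 × 8.463 = 26.219
α (item deleted) = (5/4)·(1 − 9.293/26.219) = 0.807

α = 0.807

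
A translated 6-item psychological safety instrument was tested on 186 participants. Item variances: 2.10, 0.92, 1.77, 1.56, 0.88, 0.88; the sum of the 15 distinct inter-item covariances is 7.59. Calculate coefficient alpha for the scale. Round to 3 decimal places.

Σσᵢ² = 2.10 + 0.92 + 1.77 + 1.56 + 0.88 + 0.88 = 8.11
Sum of distinct covariances = 7.59
total variance = Σσᵢ² + 2·Σcov = 8.11 + 2 × 7.59 = 23.29
α = (6/5)·(1 − 8.11/23.29) = 0.782

coefficient alpha = 0.782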